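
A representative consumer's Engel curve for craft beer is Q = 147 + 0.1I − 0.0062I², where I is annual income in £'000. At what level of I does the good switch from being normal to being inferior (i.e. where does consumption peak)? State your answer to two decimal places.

dQ/dI = 0.1 − 0.0124I.
The good is inferior where dQ/dI < 0. Setting dQ/dI = 0 gives I = 0.1 / 0.0124 = 8.06.

8.06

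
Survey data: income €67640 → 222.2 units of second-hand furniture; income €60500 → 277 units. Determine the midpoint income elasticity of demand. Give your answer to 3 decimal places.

ΔQ = 277 − 222.2 = 54.8; midpoint Q̄ = (222.2 + 277)/2 = 249.6.
ΔI = 60500 − 67640 = -7140; midpoint Ī = (67640 + 60500)/2 = 64070.
η = (ΔQ/Q̄) ÷ (ΔI/Ī) = (54.8/249.6) ÷ (-7140/64070) = -1.970.

-1.970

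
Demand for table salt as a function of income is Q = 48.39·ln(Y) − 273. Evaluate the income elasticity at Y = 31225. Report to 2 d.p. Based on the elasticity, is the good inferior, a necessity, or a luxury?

0.21 (necessity)

At Y = 31225: Q = 227.787.
dQ/dY = 48.39/Y = 0.00154972 at this income.
η = (dQ/dY)·(Y/Q) = 0.00154972 × (31225/227.787) = 0.21.
Since 0 < η < 1, the good is a necessity.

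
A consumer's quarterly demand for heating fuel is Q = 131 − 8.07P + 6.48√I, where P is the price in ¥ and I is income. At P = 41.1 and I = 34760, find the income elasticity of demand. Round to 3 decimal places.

0.600

At P = 41.1, I = 34760: Q = 1007.456.
Holding P constant, ∂Q/∂I = 6.48/(2√I) = 0.0173782.
η_I = (∂Q/∂I)·(I/Q) = 0.0173782 × (34760/1007.456) = 0.600.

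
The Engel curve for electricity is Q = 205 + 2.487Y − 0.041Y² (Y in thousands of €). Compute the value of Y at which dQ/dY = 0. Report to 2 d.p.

30.33

dQ/dY = 2.487 − 0.082Y.
The good is inferior where dQ/dY < 0. Setting dQ/dY = 0 gives Y = 2.487 / 0.082 = 30.33.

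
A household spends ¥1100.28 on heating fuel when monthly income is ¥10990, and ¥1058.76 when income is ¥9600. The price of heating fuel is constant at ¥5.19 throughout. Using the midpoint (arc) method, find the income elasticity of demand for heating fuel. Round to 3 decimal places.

With a constant price, Q₁ = 1100.28/5.19 = 212.000 and Q₂ = 1058.76/5.19 = 204.000 (equivalently, work directly with expenditure since P cancels).
Midpoint %ΔQ = (1058.76 − 1100.28)/1079.52 = -0.03846; midpoint %ΔI = (9600 − 10990)/10295 = -0.13502.
η = -0.03846 / -0.13502 = 0.285.

0.285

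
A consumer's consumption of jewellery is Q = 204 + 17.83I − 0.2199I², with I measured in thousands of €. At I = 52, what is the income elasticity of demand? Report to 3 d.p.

At I = 52: Q = 536.5504.
dQ/dI = 17.83 − 0.4398I = -5.03960.
η = (dQ/dI)·(I/Q) = -5.03960 × (52/536.5504) = -0.488.

-0.488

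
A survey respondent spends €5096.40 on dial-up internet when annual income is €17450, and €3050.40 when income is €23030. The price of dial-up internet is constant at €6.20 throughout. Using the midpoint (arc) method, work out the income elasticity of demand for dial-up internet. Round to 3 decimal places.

-1.822

With a constant price, Q₁ = 5096.40/6.20 = 822.000 and Q₂ = 3050.40/6.20 = 492.000 (equivalently, work directly with expenditure since P cancels).
Midpoint %ΔQ = (3050.40 − 5096.40)/4073.40 = -0.50228; midpoint %ΔI = (23030 − 17450)/20240 = 0.27569.
η = -0.50228 / 0.27569 = -1.822.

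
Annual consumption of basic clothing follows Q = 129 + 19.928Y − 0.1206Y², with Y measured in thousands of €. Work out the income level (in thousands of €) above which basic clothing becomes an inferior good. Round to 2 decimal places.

82.62

dQ/dY = 19.928 − 0.2412Y.
The good is inferior where dQ/dY < 0. Setting dQ/dY = 0 gives Y = 19.928 / 0.2412 = 82.62.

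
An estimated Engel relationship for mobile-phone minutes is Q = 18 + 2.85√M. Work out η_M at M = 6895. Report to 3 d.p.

At M = 6895: Q = 254.653.
dQ/dM = 2.85/(2√M) = 0.0171612 at this income.
η = (dQ/dM)·(M/Q) = 0.0171612 × (6895/254.653) = 0.465.

0.465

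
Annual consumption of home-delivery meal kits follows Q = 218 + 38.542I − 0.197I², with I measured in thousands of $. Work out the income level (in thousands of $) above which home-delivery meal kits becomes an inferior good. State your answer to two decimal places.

97.82

dQ/dI = 38.542 − 0.394I.
The good is inferior where dQ/dI < 0. Setting dQ/dI = 0 gives I = 38.542 / 0.394 = 97.82.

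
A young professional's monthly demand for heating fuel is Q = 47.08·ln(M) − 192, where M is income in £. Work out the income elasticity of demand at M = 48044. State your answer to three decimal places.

At M = 48044: Q = 315.516.
dQ/dM = 47.08/M = 0.000979935 at this income.
η = (dQ/dM)·(M/Q) = 0.000979935 × (48044/315.516) = 0.149.

0.149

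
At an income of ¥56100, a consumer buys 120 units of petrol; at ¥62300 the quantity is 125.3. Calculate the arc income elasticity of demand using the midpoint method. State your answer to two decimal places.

0.41

ΔQ = 125.3 − 120 = 5.3; midpoint Q̄ = (120 + 125.3)/2 = 122.65.
ΔI = 62300 − 56100 = 6200; midpoint Ī = (56100 + 62300)/2 = 59200.
η = (ΔQ/Q̄) ÷ (ΔI/Ī) = (5.3/122.65) ÷ (6200/59200) = 0.41.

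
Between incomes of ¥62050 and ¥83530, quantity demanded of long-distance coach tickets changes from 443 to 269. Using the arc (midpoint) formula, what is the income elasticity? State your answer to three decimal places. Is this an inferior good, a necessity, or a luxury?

-1.656 (inferior good)

ΔQ = 269 − 443 = -174; midpoint Q̄ = (443 + 269)/2 = 356.
ΔI = 83530 − 62050 = 21480; midpoint Ī = (62050 + 83530)/2 = 72790.
η = (ΔQ/Q̄) ÷ (ΔI/Ī) = (-174/356) ÷ (21480/72790) = -1.656.
η < 0 ⇒ inferior good.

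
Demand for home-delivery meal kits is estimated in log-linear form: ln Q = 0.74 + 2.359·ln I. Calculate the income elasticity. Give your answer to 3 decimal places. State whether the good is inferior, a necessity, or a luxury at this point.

2.359 (luxury)

In a log-linear demand, the coefficient on ln I is the income elasticity.
So η = 2.359.
η > 1 ⇒ luxury.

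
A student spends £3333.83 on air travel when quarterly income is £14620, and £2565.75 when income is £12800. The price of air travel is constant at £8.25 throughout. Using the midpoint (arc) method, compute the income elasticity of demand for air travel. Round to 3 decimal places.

1.961

With a constant price, Q₁ = 3333.83/8.25 = 404.101 and Q₂ = 2565.75/8.25 = 311.000 (equivalently, work directly with expenditure since P cancels).
Midpoint %ΔQ = (2565.75 − 3333.83)/2949.79 = -0.26038; midpoint %ΔI = (12800 − 14620)/13710 = -0.13275.
η = -0.26038 / -0.13275 = 1.961.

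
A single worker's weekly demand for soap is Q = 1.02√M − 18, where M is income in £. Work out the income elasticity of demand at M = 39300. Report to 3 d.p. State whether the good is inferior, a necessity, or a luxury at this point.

At M = 39300: Q = 184.207.
dQ/dM = 1.02/(2√M) = 0.00257261 at this income.
η = (dQ/dM)·(M/Q) = 0.00257261 × (39300/184.207) = 0.549.
Since 0 < η < 1, the good is a necessity.

0.549 (necessity)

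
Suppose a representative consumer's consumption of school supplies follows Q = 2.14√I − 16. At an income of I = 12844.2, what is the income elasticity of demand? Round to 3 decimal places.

At I = 12844.2: Q = 226.531.
dQ/dI = 2.14/(2√I) = 0.00944127 at this income.
η = (dQ/dI)·(I/Q) = 0.00944127 × (12844.2/226.531) = 0.535.

0.535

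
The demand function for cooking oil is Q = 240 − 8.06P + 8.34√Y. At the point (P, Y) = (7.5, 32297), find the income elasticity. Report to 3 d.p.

0.447

At P = 7.5, Y = 32297: Q = 1678.362.
Holding P constant, ∂Q/∂Y = 8.34/(2√Y) = 0.0232036.
η_Y = (∂Q/∂Y)·(Y/Q) = 0.0232036 × (32297/1678.362) = 0.447.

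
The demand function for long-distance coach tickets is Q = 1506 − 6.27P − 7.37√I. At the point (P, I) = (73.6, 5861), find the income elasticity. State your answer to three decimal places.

At P = 73.6, I = 5861: Q = 480.302.
Holding P constant, ∂Q/∂I = -7.37/(2√I) = -0.048134.
η_I = (∂Q/∂I)·(I/Q) = -0.048134 × (5861/480.302) = -0.587.

-0.587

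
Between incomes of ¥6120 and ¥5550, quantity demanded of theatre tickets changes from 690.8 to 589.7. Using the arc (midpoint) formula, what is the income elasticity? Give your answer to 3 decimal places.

ΔQ = 589.7 − 690.8 = -101.1; midpoint Q̄ = (690.8 + 589.7)/2 = 640.25.
ΔI = 5550 − 6120 = -570; midpoint Ī = (6120 + 5550)/2 = 5835.
η = (ΔQ/Q̄) ÷ (ΔI/Ī) = (-101.1/640.25) ÷ (-570/5835) = 1.616.

1.616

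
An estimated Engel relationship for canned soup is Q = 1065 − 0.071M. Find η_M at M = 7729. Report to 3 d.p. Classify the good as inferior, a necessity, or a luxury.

At M = 7729: Q = 516.241.
dQ/dM = −0.071.
η = (dQ/dM)·(M/Q) = -0.071 × (7729/516.241) = -1.063.
Since η < 0, the good is an inferior good.

-1.063 (inferior good)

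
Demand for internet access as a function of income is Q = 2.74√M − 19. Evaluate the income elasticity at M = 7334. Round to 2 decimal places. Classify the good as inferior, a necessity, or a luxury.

At M = 7334: Q = 215.650.
dQ/dM = 2.74/(2√M) = 0.0159974 at this income.
η = (dQ/dM)·(M/Q) = 0.0159974 × (7334/215.650) = 0.54.
Since 0 < η < 1, the good is a necessity.

0.54 (necessity)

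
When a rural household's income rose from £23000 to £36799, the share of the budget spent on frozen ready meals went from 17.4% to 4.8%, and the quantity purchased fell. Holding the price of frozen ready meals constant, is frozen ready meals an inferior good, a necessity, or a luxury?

Quantity demanded falls as income rises, so η < 0.

inferior good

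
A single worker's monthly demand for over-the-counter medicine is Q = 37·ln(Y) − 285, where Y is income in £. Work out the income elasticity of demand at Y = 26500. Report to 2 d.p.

At Y = 26500: Q = 91.841.
dQ/dY = 37/Y = 0.00139623 at this income.
η = (dQ/dY)·(Y/Q) = 0.00139623 × (26500/91.841) = 0.40.

0.40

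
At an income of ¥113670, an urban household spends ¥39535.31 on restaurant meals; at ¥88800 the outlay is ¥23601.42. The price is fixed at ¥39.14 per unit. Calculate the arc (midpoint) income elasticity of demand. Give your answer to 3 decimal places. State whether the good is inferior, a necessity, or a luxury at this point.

With a constant price, Q₁ = 39535.31/39.14 = 1010.100 and Q₂ = 23601.42/39.14 = 603.000 (equivalently, work directly with expenditure since P cancels).
Midpoint %ΔQ = (23601.42 − 39535.31)/31568.37 = -0.50474; midpoint %ΔI = (88800 − 113670)/101235 = -0.24567.
η = -0.50474 / -0.24567 = 2.055.
η > 1 ⇒ luxury.

2.055 (luxury)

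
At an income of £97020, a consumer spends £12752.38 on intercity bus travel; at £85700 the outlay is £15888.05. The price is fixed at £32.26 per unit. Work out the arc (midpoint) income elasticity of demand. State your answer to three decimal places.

-1.767

With a constant price, Q₁ = 12752.38/32.26 = 395.300 and Q₂ = 15888.05/32.26 = 492.500 (equivalently, work directly with expenditure since P cancels).
Midpoint %ΔQ = (15888.05 − 12752.38)/14320.22 = 0.21897; midpoint %ΔI = (85700 − 97020)/91360 = -0.12391.
η = 0.21897 / -0.12391 = -1.767.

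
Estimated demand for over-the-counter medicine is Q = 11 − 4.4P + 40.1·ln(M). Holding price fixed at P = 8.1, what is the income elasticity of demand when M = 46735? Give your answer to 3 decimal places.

At P = 8.1, M = 46735: Q = 406.525.
Holding P constant, ∂Q/∂M = 40.1/M = 0.000858029.
η_M = (∂Q/∂M)·(M/Q) = 0.000858029 × (46735/406.525) = 0.099.

0.099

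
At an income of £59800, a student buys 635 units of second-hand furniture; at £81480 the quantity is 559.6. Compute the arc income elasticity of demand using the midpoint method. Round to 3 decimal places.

ΔQ = 559.6 − 635 = -75.4; midpoint Q̄ = (635 + 559.6)/2 = 597.3.
ΔI = 81480 − 59800 = 21680; midpoint Ī = (59800 + 81480)/2 = 70640.
η = (ΔQ/Q̄) ÷ (ΔI/Ī) = (-75.4/597.3) ÷ (21680/70640) = -0.411.

-0.411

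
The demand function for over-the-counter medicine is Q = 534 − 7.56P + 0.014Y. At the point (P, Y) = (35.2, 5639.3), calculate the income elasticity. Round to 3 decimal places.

0.228

At P = 35.2, Y = 5639.3: Q = 346.838.
Holding P constant, ∂Q/∂Y = 0.014.
η_Y = (∂Q/∂Y)·(Y/Q) = 0.014 × (5639.3/346.838) = 0.228.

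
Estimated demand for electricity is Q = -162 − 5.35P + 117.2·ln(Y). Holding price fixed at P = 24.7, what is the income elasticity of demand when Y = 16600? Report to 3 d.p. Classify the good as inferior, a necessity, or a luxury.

0.139 (necessity)

At P = 24.7, Y = 16600: Q = 844.706.
Holding P constant, ∂Q/∂Y = 117.2/Y = 0.00706024.
η_Y = (∂Q/∂Y)·(Y/Q) = 0.00706024 × (16600/844.706) = 0.139.
Since 0 < η < 1, this is a necessity.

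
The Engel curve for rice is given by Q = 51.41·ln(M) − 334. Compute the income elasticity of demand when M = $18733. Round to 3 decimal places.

0.299

At M = 18733: Q = 171.774.
dQ/dM = 51.41/M = 0.00274435 at this income.
η = (dQ/dM)·(M/Q) = 0.00274435 × (18733/171.774) = 0.299.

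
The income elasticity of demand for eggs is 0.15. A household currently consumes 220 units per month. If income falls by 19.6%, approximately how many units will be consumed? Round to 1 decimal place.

213.5

%ΔQ ≈ η × %ΔI = 0.15 × (-19.6%) = -2.94%.
New Q ≈ 220 × (1 − 0.0294) = 213.5.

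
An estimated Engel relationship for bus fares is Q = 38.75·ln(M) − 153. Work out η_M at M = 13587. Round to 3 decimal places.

At M = 13587: Q = 215.779.
dQ/dM = 38.75/M = 0.00285199 at this income.
η = (dQ/dM)·(M/Q) = 0.00285199 × (13587/215.779) = 0.180.

0.180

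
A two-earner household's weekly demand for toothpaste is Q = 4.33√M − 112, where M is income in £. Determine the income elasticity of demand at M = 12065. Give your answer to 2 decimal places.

0.65

At M = 12065: Q = 363.611.
dQ/dM = 4.33/(2√M) = 0.0197103 at this income.
η = (dQ/dM)·(M/Q) = 0.0197103 × (12065/363.611) = 0.65.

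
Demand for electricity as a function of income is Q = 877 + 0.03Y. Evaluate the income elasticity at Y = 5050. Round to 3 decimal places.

At Y = 5050: Q = 1028.500.
dQ/dY = 0.03.
η = (dQ/dY)·(Y/Q) = 0.03 × (5050/1028.500) = 0.147.

0.147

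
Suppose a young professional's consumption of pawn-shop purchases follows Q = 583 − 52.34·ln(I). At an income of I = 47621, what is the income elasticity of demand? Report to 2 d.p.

-2.72

At I = 47621: Q = 19.244.
dQ/dI = -52.34/I = -0.00109909 at this income.
η = (dQ/dI)·(I/Q) = -0.00109909 × (47621/19.244) = -2.72.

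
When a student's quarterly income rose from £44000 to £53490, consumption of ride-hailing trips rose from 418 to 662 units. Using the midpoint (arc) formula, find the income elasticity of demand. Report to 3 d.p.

ΔQ = 662 − 418 = 244; midpoint Q̄ = (418 + 662)/2 = 540.
ΔI = 53490 − 44000 = 9490; midpoint Ī = (44000 + 53490)/2 = 48745.
η = (ΔQ/Q̄) ÷ (ΔI/Ī) = (244/540) ÷ (9490/48745) = 2.321.

2.321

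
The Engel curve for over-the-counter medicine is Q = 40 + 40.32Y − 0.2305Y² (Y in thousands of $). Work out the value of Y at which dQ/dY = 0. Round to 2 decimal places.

87.46

dQ/dY = 40.32 − 0.461Y.
The good is inferior where dQ/dY < 0. Setting dQ/dY = 0 gives Y = 40.32 / 0.461 = 87.46.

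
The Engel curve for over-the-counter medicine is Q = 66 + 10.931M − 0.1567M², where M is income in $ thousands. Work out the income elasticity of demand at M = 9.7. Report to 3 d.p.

At M = 9.7: Q = 157.2868.
dQ/dM = 10.931 − 0.3134M = 7.89102.
η = (dQ/dM)·(M/Q) = 7.89102 × (9.7/157.2868) = 0.487.

0.487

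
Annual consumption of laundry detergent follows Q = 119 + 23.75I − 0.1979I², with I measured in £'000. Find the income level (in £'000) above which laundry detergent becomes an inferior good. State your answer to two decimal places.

dQ/dI = 23.75 − 0.3958I.
The good is inferior where dQ/dI < 0. Setting dQ/dI = 0 gives I = 23.75 / 0.3958 = 60.01.

60.01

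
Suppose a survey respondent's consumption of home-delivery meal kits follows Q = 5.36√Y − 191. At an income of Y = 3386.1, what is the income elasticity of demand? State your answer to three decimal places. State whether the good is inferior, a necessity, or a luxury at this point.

1.290 (luxury)

At Y = 3386.1: Q = 120.900.
dQ/dY = 5.36/(2√Y) = 0.0460559 at this income.
η = (dQ/dY)·(Y/Q) = 0.0460559 × (3386.1/120.900) = 1.290.
Since η > 1, the good is a luxury.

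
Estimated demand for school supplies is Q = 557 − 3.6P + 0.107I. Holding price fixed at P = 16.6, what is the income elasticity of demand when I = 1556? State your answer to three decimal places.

At P = 16.6, I = 1556: Q = 663.732.
Holding P constant, ∂Q/∂I = 0.107.
η_I = (∂Q/∂I)·(I/Q) = 0.107 × (1556/663.732) = 0.251.

0.251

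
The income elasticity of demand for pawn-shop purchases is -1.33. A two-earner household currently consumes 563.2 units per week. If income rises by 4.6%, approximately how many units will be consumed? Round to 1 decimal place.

528.7

%ΔQ ≈ η × %ΔI = -1.33 × 4.6% = -6.118%.
New Q ≈ 563.2 × (1 − 0.06118) = 528.7.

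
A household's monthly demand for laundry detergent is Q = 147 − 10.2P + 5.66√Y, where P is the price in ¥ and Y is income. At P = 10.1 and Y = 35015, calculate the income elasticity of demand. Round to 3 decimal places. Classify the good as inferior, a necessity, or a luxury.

At P = 10.1, Y = 35015: Q = 1103.096.
Holding P constant, ∂Q/∂Y = 5.66/(2√Y) = 0.0151237.
η_Y = (∂Q/∂Y)·(Y/Q) = 0.0151237 × (35015/1103.096) = 0.480.
Since 0 < η < 1, this is a necessity.

0.480 (necessity)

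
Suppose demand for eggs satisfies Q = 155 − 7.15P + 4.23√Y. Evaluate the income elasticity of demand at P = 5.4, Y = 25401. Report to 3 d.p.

At P = 5.4, Y = 25401: Q = 790.554.
Holding P constant, ∂Q/∂Y = 4.23/(2√Y) = 0.0132704.
η_Y = (∂Q/∂Y)·(Y/Q) = 0.0132704 × (25401/790.554) = 0.426.

0.426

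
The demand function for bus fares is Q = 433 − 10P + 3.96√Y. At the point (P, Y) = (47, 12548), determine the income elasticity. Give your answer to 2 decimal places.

At P = 47, Y = 12548: Q = 406.591.
Holding P constant, ∂Q/∂Y = 3.96/(2√Y) = 0.0176758.
η_Y = (∂Q/∂Y)·(Y/Q) = 0.0176758 × (12548/406.591) = 0.55.

0.55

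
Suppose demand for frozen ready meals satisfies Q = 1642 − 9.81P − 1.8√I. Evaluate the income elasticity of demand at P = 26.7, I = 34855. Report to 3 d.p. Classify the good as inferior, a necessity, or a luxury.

-0.161 (inferior good)

At P = 26.7, I = 34855: Q = 1044.022.
Holding P constant, ∂Q/∂I = -1.8/(2√I) = -0.0048207.
η_I = (∂Q/∂I)·(I/Q) = -0.0048207 × (34855/1044.022) = -0.161.
Since η < 0, this is an inferior good.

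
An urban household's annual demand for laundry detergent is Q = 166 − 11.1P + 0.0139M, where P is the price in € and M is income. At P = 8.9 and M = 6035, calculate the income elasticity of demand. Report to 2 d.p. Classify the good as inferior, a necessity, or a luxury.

0.56 (necessity)

At P = 8.9, M = 6035: Q = 151.097.
Holding P constant, ∂Q/∂M = 0.0139.
η_M = (∂Q/∂M)·(M/Q) = 0.0139 × (6035/151.097) = 0.56.
Since 0 < η < 1, this is a necessity.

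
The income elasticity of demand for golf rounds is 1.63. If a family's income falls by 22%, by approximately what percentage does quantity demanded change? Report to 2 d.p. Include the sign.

%ΔQ ≈ η × %ΔI = 1.63 × (-22%) = -35.86%.

-35.86%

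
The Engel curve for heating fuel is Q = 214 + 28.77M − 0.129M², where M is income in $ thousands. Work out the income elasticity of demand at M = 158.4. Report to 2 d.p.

-1.25

At M = 158.4: Q = 1534.4858.
dQ/dM = 28.77 − 0.258M = -12.09720.
η = (dQ/dM)·(M/Q) = -12.09720 × (158.4/1534.4858) = -1.25.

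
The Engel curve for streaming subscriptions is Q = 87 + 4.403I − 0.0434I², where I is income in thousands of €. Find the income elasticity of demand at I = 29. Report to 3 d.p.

0.307

At I = 29: Q = 178.1876.
dQ/dI = 4.403 − 0.0868I = 1.88580.
η = (dQ/dI)·(I/Q) = 1.88580 × (29/178.1876) = 0.307.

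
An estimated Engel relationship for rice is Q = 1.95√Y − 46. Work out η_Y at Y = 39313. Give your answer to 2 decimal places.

At Y = 39313: Q = 340.636.
dQ/dY = 1.95/(2√Y) = 0.00491741 at this income.
η = (dQ/dY)·(Y/Q) = 0.00491741 × (39313/340.636) = 0.57.

0.57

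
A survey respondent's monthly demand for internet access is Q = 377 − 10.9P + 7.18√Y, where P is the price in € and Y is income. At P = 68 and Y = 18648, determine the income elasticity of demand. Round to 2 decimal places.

0.80

At P = 68, Y = 18648: Q = 616.284.
Holding P constant, ∂Q/∂Y = 7.18/(2√Y) = 0.0262893.
η_Y = (∂Q/∂Y)·(Y/Q) = 0.0262893 × (18648/616.284) = 0.80.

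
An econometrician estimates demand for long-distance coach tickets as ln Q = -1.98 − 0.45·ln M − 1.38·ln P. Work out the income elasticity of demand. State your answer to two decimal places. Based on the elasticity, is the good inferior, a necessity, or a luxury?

-0.45 (inferior good)

In a log-linear demand, the coefficient on ln M is the income elasticity.
So η = -0.45.
η < 0 ⇒ inferior good.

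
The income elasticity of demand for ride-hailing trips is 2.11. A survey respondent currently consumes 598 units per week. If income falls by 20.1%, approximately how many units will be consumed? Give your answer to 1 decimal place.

%ΔQ ≈ η × %ΔI = 2.11 × (-20.1%) = -42.411%.
New Q ≈ 598 × (1 − 0.42411) = 344.4.

344.4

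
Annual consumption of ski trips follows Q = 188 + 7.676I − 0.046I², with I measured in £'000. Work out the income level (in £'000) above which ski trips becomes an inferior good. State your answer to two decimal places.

83.43

dQ/dI = 7.676 − 0.092I.
The good is inferior where dQ/dI < 0. Setting dQ/dI = 0 gives I = 7.676 / 0.092 = 83.43.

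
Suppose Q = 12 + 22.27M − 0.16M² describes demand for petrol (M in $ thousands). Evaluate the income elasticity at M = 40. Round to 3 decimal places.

At M = 40: Q = 646.8000.
dQ/dM = 22.27 − 0.32M = 9.47000.
η = (dQ/dM)·(M/Q) = 9.47000 × (40/646.8000) = 0.586.

0.586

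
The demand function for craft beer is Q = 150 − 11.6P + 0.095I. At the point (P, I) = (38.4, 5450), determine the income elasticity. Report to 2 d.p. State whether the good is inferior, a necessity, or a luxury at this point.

At P = 38.4, I = 5450: Q = 222.310.
Holding P constant, ∂Q/∂I = 0.095.
η_I = (∂Q/∂I)·(I/Q) = 0.095 × (5450/222.310) = 2.33.
Since η > 1, this is a luxury.

2.33 (luxury)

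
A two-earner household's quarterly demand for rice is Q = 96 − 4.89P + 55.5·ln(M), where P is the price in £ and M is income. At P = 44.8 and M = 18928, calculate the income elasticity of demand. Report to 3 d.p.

0.131

At P = 44.8, M = 18928: Q = 423.514.
Holding P constant, ∂Q/∂M = 55.5/M = 0.00293216.
η_M = (∂Q/∂M)·(M/Q) = 0.00293216 × (18928/423.514) = 0.131.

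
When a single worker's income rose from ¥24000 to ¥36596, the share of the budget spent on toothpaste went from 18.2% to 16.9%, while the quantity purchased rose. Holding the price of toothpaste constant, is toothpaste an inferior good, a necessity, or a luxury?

Quantity rises but the budget share falls as income rises, so 0 < η < 1.

necessity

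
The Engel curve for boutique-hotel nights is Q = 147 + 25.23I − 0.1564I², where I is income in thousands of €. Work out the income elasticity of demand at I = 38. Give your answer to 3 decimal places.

At I = 38: Q = 879.8984.
dQ/dI = 25.23 − 0.3128I = 13.34360.
η = (dQ/dI)·(I/Q) = 13.34360 × (38/879.8984) = 0.576.

0.576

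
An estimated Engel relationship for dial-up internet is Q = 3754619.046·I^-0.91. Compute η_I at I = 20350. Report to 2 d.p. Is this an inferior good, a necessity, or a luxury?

-0.91 (inferior good)

For Q = A·I^β the income elasticity is constant and equal to β.
Here β = -0.91, so η = -0.91.
Since η < 0, the good is an inferior good.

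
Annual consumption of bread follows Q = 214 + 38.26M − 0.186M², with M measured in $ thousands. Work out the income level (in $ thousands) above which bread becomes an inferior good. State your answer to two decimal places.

102.85

dQ/dM = 38.26 − 0.372M.
The good is inferior where dQ/dM < 0. Setting dQ/dM = 0 gives M = 38.26 / 0.372 = 102.85.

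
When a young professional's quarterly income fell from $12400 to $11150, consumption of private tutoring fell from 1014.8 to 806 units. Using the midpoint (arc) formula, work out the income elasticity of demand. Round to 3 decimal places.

2.160

ΔQ = 806 − 1014.8 = -208.8; midpoint Q̄ = (1014.8 + 806)/2 = 910.4.
ΔI = 11150 − 12400 = -1250; midpoint Ī = (12400 + 11150)/2 = 11775.
η = (ΔQ/Q̄) ÷ (ΔI/Ī) = (-208.8/910.4) ÷ (-1250/11775) = 2.160.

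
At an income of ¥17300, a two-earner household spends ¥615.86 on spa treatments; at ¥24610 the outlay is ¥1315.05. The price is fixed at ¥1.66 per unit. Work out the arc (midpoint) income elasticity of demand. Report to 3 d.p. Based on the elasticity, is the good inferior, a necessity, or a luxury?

2.076 (luxury)

With a constant price, Q₁ = 615.86/1.66 = 371.000 and Q₂ = 1315.05/1.66 = 792.199 (equivalently, work directly with expenditure since P cancels).
Midpoint %ΔQ = (1315.05 − 615.86)/965.46 = 0.72421; midpoint %ΔI = (24610 − 17300)/20955 = 0.34884.
η = 0.72421 / 0.34884 = 2.076.
η > 1 ⇒ luxury.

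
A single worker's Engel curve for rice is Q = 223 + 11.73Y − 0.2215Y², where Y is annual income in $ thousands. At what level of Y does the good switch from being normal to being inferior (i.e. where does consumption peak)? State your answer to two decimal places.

dQ/dY = 11.73 − 0.443Y.
The good is inferior where dQ/dY < 0. Setting dQ/dY = 0 gives Y = 11.73 / 0.443 = 26.48.

26.48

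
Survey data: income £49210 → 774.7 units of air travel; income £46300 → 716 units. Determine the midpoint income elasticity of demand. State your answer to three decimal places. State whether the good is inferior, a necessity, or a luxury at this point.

ΔQ = 716 − 774.7 = -58.7; midpoint Q̄ = (774.7 + 716)/2 = 745.35.
ΔI = 46300 − 49210 = -2910; midpoint Ī = (49210 + 46300)/2 = 47755.
η = (ΔQ/Q̄) ÷ (ΔI/Ī) = (-58.7/745.35) ÷ (-2910/47755) = 1.292.
η > 1 ⇒ luxury.

1.292 (luxury)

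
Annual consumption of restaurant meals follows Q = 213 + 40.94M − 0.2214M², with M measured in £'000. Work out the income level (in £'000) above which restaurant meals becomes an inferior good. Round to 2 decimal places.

92.46

dQ/dM = 40.94 − 0.4428M.
The good is inferior where dQ/dM < 0. Setting dQ/dM = 0 gives M = 40.94 / 0.4428 = 92.46.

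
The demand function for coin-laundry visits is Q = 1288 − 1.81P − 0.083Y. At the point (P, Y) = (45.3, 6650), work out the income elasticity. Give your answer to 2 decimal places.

At P = 45.3, Y = 6650: Q = 654.057.
Holding P constant, ∂Q/∂Y = −0.083.
η_Y = (∂Q/∂Y)·(Y/Q) = -0.083 × (6650/654.057) = -0.84.

-0.84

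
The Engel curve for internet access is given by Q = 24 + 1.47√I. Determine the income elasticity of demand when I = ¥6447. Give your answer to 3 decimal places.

At I = 6447: Q = 142.031.
dQ/dI = 1.47/(2√I) = 0.00915395 at this income.
η = (dQ/dI)·(I/Q) = 0.00915395 × (6447/142.031) = 0.416.

0.416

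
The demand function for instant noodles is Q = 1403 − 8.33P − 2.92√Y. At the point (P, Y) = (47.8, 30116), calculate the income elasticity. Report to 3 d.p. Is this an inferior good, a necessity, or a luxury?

At P = 47.8, Y = 30116: Q = 498.090.
Holding P constant, ∂Q/∂Y = -2.92/(2√Y) = -0.00841306.
η_Y = (∂Q/∂Y)·(Y/Q) = -0.00841306 × (30116/498.090) = -0.509.
Since η < 0, this is an inferior good.

-0.509 (inferior good)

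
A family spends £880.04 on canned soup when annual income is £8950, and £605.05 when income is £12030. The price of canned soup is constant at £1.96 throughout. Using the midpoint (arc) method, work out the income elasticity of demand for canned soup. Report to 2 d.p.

-1.26

With a constant price, Q₁ = 880.04/1.96 = 449.000 and Q₂ = 605.05/1.96 = 308.699 (equivalently, work directly with expenditure since P cancels).
Midpoint %ΔQ = (605.05 − 880.04)/742.55 = -0.37033; midpoint %ΔI = (12030 − 8950)/10490 = 0.29361.
η = -0.37033 / 0.29361 = -1.26.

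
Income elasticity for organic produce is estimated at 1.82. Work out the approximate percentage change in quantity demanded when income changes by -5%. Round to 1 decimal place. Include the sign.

%ΔQ ≈ η × %ΔI = 1.82 × (-5%) = -9.1%.

-9.1%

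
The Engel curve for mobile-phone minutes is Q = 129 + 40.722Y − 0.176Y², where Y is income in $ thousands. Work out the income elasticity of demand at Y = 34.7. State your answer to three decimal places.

At Y = 34.7: Q = 1330.1336.
dQ/dY = 40.722 − 0.352Y = 28.50760.
η = (dQ/dY)·(Y/Q) = 28.50760 × (34.7/1330.1336) = 0.744.

0.744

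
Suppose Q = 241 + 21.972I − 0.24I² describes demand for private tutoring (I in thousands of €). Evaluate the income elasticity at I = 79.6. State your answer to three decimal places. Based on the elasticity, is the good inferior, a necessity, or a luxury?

-2.754 (inferior good)

At I = 79.6: Q = 469.2928.
dQ/dI = 21.972 − 0.48I = -16.23600.
η = (dQ/dI)·(I/Q) = -16.23600 × (79.6/469.2928) = -2.754.
η < 0 ⇒ inferior good.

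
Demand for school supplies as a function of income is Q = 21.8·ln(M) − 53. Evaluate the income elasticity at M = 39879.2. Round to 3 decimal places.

At M = 39879.2: Q = 177.941.
dQ/dM = 21.8/M = 0.000546651 at this income.
η = (dQ/dM)·(M/Q) = 0.000546651 × (39879.2/177.941) = 0.123.

0.123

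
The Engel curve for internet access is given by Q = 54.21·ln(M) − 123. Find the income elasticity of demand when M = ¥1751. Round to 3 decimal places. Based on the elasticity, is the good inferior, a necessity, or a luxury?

0.192 (necessity)

At M = 1751: Q = 281.837.
dQ/dM = 54.21/M = 0.0309595 at this income.
η = (dQ/dM)·(M/Q) = 0.0309595 × (1751/281.837) = 0.192.
Since 0 < η < 1, the good is a necessity.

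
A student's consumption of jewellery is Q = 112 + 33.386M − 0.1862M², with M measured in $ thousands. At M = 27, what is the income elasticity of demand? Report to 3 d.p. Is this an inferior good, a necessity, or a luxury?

0.718 (necessity)

At M = 27: Q = 877.6822.
dQ/dM = 33.386 − 0.3724M = 23.33120.
η = (dQ/dM)·(M/Q) = 23.33120 × (27/877.6822) = 0.718.
0 < η < 1 ⇒ necessity.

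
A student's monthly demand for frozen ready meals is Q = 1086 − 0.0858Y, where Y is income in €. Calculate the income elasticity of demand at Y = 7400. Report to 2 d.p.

At Y = 7400: Q = 451.080.
dQ/dY = −0.0858.
η = (dQ/dY)·(Y/Q) = -0.0858 × (7400/451.080) = -1.41.

-1.41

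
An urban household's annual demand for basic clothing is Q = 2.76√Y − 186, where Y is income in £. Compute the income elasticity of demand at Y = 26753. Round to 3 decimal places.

At Y = 26753: Q = 265.435.
dQ/dY = 2.76/(2√Y) = 0.00843709 at this income.
η = (dQ/dY)·(Y/Q) = 0.00843709 × (26753/265.435) = 0.850.

0.850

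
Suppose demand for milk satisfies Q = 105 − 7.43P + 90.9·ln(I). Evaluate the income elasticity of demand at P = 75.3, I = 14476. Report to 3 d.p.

At P = 75.3, I = 14476: Q = 416.365.
Holding P constant, ∂Q/∂I = 90.9/I = 0.00627936.
η_I = (∂Q/∂I)·(I/Q) = 0.00627936 × (14476/416.365) = 0.218.

0.218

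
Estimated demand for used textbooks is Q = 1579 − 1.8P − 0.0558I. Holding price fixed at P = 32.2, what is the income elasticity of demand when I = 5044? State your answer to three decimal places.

At P = 32.2, I = 5044: Q = 1239.585.
Holding P constant, ∂Q/∂I = −0.0558.
η_I = (∂Q/∂I)·(I/Q) = -0.0558 × (5044/1239.585) = -0.227.

-0.227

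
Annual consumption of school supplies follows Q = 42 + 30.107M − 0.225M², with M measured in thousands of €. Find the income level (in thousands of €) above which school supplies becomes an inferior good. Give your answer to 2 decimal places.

dQ/dM = 30.107 − 0.45M.
The good is inferior where dQ/dM < 0. Setting dQ/dM = 0 gives M = 30.107 / 0.45 = 66.90.

66.90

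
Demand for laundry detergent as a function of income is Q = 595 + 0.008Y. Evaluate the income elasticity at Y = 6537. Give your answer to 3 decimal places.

At Y = 6537: Q = 647.296.
dQ/dY = 0.008.
η = (dQ/dY)·(Y/Q) = 0.008 × (6537/647.296) = 0.081.

0.081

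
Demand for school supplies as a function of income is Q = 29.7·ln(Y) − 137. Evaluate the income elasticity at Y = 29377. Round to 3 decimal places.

0.176

At Y = 29377: Q = 168.553.
dQ/dY = 29.7/Y = 0.00101099 at this income.
η = (dQ/dY)·(Y/Q) = 0.00101099 × (29377/168.553) = 0.176.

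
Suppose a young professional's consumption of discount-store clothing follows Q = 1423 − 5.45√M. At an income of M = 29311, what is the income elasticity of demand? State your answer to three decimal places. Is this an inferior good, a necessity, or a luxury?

At M = 29311: Q = 489.935.
dQ/dM = -5.45/(2√M) = -0.0159166 at this income.
η = (dQ/dM)·(M/Q) = -0.0159166 × (29311/489.935) = -0.952.
Since η < 0, the good is an inferior good.

-0.952 (inferior good)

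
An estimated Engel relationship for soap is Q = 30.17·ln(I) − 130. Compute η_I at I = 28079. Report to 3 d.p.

At I = 28079: Q = 179.025.
dQ/dI = 30.17/I = 0.00107447 at this income.
η = (dQ/dI)·(I/Q) = 0.00107447 × (28079/179.025) = 0.169.

0.169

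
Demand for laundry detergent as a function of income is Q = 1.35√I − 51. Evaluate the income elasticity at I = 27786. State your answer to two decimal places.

At I = 27786: Q = 174.033.
dQ/dI = 1.35/(2√I) = 0.0040494 at this income.
η = (dQ/dI)·(I/Q) = 0.0040494 × (27786/174.033) = 0.65.

0.65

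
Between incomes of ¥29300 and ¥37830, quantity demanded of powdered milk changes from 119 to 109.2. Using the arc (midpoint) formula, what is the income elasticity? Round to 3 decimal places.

-0.338

ΔQ = 109.2 − 119 = -9.8; midpoint Q̄ = (119 + 109.2)/2 = 114.1.
ΔI = 37830 − 29300 = 8530; midpoint Ī = (29300 + 37830)/2 = 33565.
η = (ΔQ/Q̄) ÷ (ΔI/Ī) = (-9.8/114.1) ÷ (8530/33565) = -0.338.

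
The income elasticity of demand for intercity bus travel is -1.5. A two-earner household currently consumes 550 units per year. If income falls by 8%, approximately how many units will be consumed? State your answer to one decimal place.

616.0

%ΔQ ≈ η × %ΔI = -1.5 × (-8%) = 12%.
New Q ≈ 550 × (1 + 0.12) = 616.0.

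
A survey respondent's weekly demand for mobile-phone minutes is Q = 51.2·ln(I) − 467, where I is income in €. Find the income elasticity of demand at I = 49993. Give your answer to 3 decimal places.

0.589

At I = 49993: Q = 86.965.
dQ/dI = 51.2/I = 0.00102414 at this income.
η = (dQ/dI)·(I/Q) = 0.00102414 × (49993/86.965) = 0.589.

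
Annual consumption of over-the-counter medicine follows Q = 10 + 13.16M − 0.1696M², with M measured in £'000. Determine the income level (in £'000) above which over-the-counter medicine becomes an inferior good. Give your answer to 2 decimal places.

38.80

dQ/dM = 13.16 − 0.3392M.
The good is inferior where dQ/dM < 0. Setting dQ/dM = 0 gives M = 13.16 / 0.3392 = 38.80.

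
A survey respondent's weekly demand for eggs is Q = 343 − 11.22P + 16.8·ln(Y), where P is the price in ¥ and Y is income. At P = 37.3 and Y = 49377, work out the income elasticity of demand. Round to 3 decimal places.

At P = 37.3, Y = 49377: Q = 106.056.
Holding P constant, ∂Q/∂Y = 16.8/Y = 0.000340239.
η_Y = (∂Q/∂Y)·(Y/Q) = 0.000340239 × (49377/106.056) = 0.158.

0.158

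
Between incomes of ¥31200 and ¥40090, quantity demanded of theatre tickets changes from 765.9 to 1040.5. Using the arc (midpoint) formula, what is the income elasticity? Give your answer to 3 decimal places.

1.219

ΔQ = 1040.5 − 765.9 = 274.6; midpoint Q̄ = (765.9 + 1040.5)/2 = 903.2.
ΔI = 40090 − 31200 = 8890; midpoint Ī = (31200 + 40090)/2 = 35645.
η = (ΔQ/Q̄) ÷ (ΔI/Ī) = (274.6/903.2) ÷ (8890/35645) = 1.219.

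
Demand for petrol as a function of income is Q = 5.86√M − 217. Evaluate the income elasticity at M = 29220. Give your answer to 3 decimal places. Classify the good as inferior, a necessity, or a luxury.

0.638 (necessity)

At M = 29220: Q = 784.700.
dQ/dM = 5.86/(2√M) = 0.0171407 at this income.
η = (dQ/dM)·(M/Q) = 0.0171407 × (29220/784.700) = 0.638.
Since 0 < η < 1, the good is a necessity.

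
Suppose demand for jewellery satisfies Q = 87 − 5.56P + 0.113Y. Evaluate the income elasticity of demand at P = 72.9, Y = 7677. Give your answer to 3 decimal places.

At P = 72.9, Y = 7677: Q = 549.177.
Holding P constant, ∂Q/∂Y = 0.113.
η_Y = (∂Q/∂Y)·(Y/Q) = 0.113 × (7677/549.177) = 1.580.

1.580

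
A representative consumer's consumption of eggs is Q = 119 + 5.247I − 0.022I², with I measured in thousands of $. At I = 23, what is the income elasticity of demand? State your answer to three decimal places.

0.427

At I = 23: Q = 228.0430.
dQ/dI = 5.247 − 0.044I = 4.23500.
η = (dQ/dI)·(I/Q) = 4.23500 × (23/228.0430) = 0.427.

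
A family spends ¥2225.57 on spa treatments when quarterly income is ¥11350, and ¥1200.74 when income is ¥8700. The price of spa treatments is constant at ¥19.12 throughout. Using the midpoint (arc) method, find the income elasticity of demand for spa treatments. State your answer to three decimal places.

2.263

With a constant price, Q₁ = 2225.57/19.12 = 116.400 and Q₂ = 1200.74/19.12 = 62.800 (equivalently, work directly with expenditure since P cancels).
Midpoint %ΔQ = (1200.74 − 2225.57)/1713.16 = -0.59821; midpoint %ΔI = (8700 − 11350)/10025 = -0.26434.
η = -0.59821 / -0.26434 = 2.263.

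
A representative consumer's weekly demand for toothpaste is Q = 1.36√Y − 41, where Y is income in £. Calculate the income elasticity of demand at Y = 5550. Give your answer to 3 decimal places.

At Y = 5550: Q = 60.318.
dQ/dY = 1.36/(2√Y) = 0.00912772 at this income.
η = (dQ/dY)·(Y/Q) = 0.00912772 × (5550/60.318) = 0.840.

0.840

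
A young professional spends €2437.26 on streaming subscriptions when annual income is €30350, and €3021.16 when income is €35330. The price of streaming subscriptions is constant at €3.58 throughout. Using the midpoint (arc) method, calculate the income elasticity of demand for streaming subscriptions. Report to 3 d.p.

1.411

With a constant price, Q₁ = 2437.26/3.58 = 680.799 and Q₂ = 3021.16/3.58 = 843.899 (equivalently, work directly with expenditure since P cancels).
Midpoint %ΔQ = (3021.16 − 2437.26)/2729.21 = 0.21394; midpoint %ΔI = (35330 − 30350)/32840 = 0.15164.
η = 0.21394 / 0.15164 = 1.411.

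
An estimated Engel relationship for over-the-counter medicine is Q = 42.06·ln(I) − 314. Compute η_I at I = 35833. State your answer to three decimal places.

0.331

At I = 35833: Q = 127.067.
dQ/dI = 42.06/I = 0.00117378 at this income.
η = (dQ/dI)·(I/Q) = 0.00117378 × (35833/127.067) = 0.331.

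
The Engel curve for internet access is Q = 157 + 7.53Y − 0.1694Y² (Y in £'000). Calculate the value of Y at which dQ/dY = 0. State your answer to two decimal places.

dQ/dY = 7.53 − 0.3388Y.
The good is inferior where dQ/dY < 0. Setting dQ/dY = 0 gives Y = 7.53 / 0.3388 = 22.23.

22.23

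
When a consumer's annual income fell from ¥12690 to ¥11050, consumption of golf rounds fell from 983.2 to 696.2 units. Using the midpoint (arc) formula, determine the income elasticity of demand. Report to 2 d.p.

2.47

ΔQ = 696.2 − 983.2 = -287; midpoint Q̄ = (983.2 + 696.2)/2 = 839.7.
ΔI = 11050 − 12690 = -1640; midpoint Ī = (12690 + 11050)/2 = 11870.
η = (ΔQ/Q̄) ÷ (ΔI/Ī) = (-287/839.7) ÷ (-1640/11870) = 2.47.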